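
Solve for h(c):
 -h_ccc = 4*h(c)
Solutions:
 h(c) = C3*exp(-2^(2/3)*c) + (C1*sin(2^(2/3)*sqrt(3)*c/2) + C2*cos(2^(2/3)*sqrt(3)*c/2))*exp(2^(2/3)*c/2)


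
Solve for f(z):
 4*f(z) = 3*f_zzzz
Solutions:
 f(z) = C1*exp(-sqrt(2)*3^(3/4)*z/3) + C2*exp(sqrt(2)*3^(3/4)*z/3) + C3*sin(sqrt(2)*3^(3/4)*z/3) + C4*cos(sqrt(2)*3^(3/4)*z/3)


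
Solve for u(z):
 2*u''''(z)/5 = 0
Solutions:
 u(z) = C1 + C2*z + C3*z^2 + C4*z^3


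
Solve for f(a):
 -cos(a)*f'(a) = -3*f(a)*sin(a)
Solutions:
 f(a) = C1/cos(a)^3


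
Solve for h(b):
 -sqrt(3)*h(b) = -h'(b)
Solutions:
 h(b) = C1*exp(sqrt(3)*b)


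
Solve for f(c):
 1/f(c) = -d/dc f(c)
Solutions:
 f(c) = -sqrt(C1 - 2*c)
 f(c) = sqrt(C1 - 2*c)


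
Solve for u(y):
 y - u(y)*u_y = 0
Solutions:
 u(y) = -sqrt(C1 + y^2)
 u(y) = sqrt(C1 + y^2)


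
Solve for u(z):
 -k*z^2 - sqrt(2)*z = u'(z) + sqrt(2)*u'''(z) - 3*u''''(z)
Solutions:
 u(z) = C1 + C2*exp(z*(-2^(2/3)*(4*sqrt(2) + 243 + sqrt(-32 + (4*sqrt(2) + 243)^2))^(1/3) - 4*2^(1/3)/(4*sqrt(2) + 243 + sqrt(-32 + (4*sqrt(2) + 243)^2))^(1/3) + 4*sqrt(2))/36)*sin(2^(1/3)*sqrt(3)*z*(-2^(1/3)*(4*sqrt(2) + 243 + sqrt(-32 + (4*sqrt(2) + 243)^2))^(1/3) + 4/(4*sqrt(2) + 243 + sqrt(-32 + (4*sqrt(2) + 243)^2))^(1/3))/36) + C3*exp(z*(-2^(2/3)*(4*sqrt(2) + 243 + sqrt(-32 + (4*sqrt(2) + 243)^2))^(1/3) - 4*2^(1/3)/(4*sqrt(2) + 243 + sqrt(-32 + (4*sqrt(2) + 243)^2))^(1/3) + 4*sqrt(2))/36)*cos(2^(1/3)*sqrt(3)*z*(-2^(1/3)*(4*sqrt(2) + 243 + sqrt(-32 + (4*sqrt(2) + 243)^2))^(1/3) + 4/(4*sqrt(2) + 243 + sqrt(-32 + (4*sqrt(2) + 243)^2))^(1/3))/36) + C4*exp(z*(4*2^(1/3)/(4*sqrt(2) + 243 + sqrt(-32 + (4*sqrt(2) + 243)^2))^(1/3) + 2*sqrt(2) + 2^(2/3)*(4*sqrt(2) + 243 + sqrt(-32 + (4*sqrt(2) + 243)^2))^(1/3))/18) - k*z^3/3 + 2*sqrt(2)*k*z - sqrt(2)*z^2/2


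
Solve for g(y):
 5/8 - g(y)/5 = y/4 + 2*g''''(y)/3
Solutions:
 g(y) = -5*y/4 + (C1*sin(5^(3/4)*6^(1/4)*y/10) + C2*cos(5^(3/4)*6^(1/4)*y/10))*exp(-5^(3/4)*6^(1/4)*y/10) + (C3*sin(5^(3/4)*6^(1/4)*y/10) + C4*cos(5^(3/4)*6^(1/4)*y/10))*exp(5^(3/4)*6^(1/4)*y/10) + 25/8


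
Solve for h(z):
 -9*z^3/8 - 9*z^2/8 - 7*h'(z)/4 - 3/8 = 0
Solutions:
 h(z) = C1 - 9*z^4/56 - 3*z^3/14 - 3*z/14


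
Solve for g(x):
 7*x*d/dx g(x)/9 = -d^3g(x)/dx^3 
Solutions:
 g(x) = C1 + Integral(C2*airyai(-21^(1/3)*x/3) + C3*airybi(-21^(1/3)*x/3), x)


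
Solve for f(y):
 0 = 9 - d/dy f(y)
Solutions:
 f(y) = C1 + 9*y


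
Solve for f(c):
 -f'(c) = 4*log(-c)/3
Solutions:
 f(c) = C1 - 4*c*log(-c)/3 + 4*c/3


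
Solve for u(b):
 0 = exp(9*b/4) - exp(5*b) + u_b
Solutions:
 u(b) = C1 - 4*exp(9*b/4)/9 + exp(5*b)/5


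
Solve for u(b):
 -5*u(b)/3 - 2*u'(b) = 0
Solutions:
 u(b) = C1*exp(-5*b/6)


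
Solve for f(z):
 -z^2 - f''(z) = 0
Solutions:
 f(z) = C1 + C2*z - z^4/12


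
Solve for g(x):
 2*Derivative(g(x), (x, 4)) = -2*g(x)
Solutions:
 g(x) = (C1*sin(sqrt(2)*x/2) + C2*cos(sqrt(2)*x/2))*exp(-sqrt(2)*x/2) + (C3*sin(sqrt(2)*x/2) + C4*cos(sqrt(2)*x/2))*exp(sqrt(2)*x/2)


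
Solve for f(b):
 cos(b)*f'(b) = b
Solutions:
 f(b) = C1 + Integral(b/cos(b), b)


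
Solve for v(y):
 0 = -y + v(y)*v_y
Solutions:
 v(y) = -sqrt(C1 + y^2)
 v(y) = sqrt(C1 + y^2)


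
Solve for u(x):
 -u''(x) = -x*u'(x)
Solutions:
 u(x) = C1 + C2*erfi(sqrt(2)*x/2)


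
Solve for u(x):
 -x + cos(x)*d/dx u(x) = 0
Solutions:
 u(x) = C1 + Integral(x/cos(x), x)


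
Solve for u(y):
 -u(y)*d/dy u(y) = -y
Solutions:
 u(y) = -sqrt(C1 + y^2)
 u(y) = sqrt(C1 + y^2)


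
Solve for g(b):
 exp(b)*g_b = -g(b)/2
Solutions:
 g(b) = C1*exp(exp(-b)/2)


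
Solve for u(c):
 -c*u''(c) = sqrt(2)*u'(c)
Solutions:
 u(c) = C1 + C2*c^(1 - sqrt(2))


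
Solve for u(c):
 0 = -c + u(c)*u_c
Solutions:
 u(c) = -sqrt(C1 + c^2)
 u(c) = sqrt(C1 + c^2)


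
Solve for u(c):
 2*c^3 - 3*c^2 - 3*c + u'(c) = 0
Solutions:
 u(c) = C1 - c^4/2 + c^3 + 3*c^2/2


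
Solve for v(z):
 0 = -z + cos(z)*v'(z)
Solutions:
 v(z) = C1 + Integral(z/cos(z), z)


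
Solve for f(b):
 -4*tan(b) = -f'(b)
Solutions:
 f(b) = C1 - 4*log(cos(b))


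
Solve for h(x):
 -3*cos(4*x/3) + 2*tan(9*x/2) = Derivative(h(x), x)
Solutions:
 h(x) = C1 - 4*log(cos(9*x/2))/9 - 9*sin(4*x/3)/4


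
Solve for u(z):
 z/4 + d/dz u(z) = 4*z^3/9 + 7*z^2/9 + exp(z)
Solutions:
 u(z) = C1 + z^4/9 + 7*z^3/27 - z^2/8 + exp(z)


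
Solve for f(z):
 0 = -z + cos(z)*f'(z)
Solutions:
 f(z) = C1 + Integral(z/cos(z), z)


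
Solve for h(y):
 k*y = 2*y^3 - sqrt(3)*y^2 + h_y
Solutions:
 h(y) = C1 + k*y^2/2 - y^4/2 + sqrt(3)*y^3/3


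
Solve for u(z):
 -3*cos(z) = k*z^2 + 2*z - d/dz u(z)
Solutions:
 u(z) = C1 + k*z^3/3 + z^2 + 3*sin(z)


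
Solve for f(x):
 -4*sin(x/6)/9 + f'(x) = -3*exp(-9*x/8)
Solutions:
 f(x) = C1 - 8*cos(x/6)/3 + 8*exp(-9*x/8)/3


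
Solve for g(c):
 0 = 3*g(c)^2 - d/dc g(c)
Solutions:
 g(c) = -1/(C1 + 3*c)


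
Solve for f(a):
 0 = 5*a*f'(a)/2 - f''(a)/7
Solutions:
 f(a) = C1 + C2*erfi(sqrt(35)*a/2)


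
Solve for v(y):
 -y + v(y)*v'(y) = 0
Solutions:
 v(y) = -sqrt(C1 + y^2)
 v(y) = sqrt(C1 + y^2)


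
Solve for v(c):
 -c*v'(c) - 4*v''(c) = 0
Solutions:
 v(c) = C1 + C2*erf(sqrt(2)*c/4)


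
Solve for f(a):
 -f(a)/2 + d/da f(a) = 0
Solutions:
 f(a) = C1*exp(a/2)


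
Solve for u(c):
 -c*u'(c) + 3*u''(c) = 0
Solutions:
 u(c) = C1 + C2*erfi(sqrt(6)*c/6)


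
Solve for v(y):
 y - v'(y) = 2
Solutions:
 v(y) = C1 + y^2/2 - 2*y


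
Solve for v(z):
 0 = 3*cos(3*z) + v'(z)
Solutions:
 v(z) = C1 - sin(3*z)


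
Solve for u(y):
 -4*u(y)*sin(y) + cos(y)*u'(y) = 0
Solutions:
 u(y) = C1/cos(y)^4


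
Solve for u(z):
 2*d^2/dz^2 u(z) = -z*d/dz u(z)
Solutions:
 u(z) = C1 + C2*erf(z/2)


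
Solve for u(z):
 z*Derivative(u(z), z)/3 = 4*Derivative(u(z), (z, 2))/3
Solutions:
 u(z) = C1 + C2*erfi(sqrt(2)*z/4)


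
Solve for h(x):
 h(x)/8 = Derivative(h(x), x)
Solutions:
 h(x) = C1*exp(x/8)


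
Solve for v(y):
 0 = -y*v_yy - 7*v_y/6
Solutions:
 v(y) = C1 + C2/y^(1/6)


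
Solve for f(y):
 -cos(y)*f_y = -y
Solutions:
 f(y) = C1 + Integral(y/cos(y), y)


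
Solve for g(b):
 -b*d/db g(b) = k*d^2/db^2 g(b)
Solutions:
 g(b) = C1 + C2*sqrt(k)*erf(sqrt(2)*b*sqrt(1/k)/2)


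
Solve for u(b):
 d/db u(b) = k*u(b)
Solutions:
 u(b) = C1*exp(b*k)


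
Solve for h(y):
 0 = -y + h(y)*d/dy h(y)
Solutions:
 h(y) = -sqrt(C1 + y^2)
 h(y) = sqrt(C1 + y^2)


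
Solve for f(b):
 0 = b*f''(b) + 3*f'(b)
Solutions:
 f(b) = C1 + C2/b^2


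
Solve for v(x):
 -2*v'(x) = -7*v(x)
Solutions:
 v(x) = C1*exp(7*x/2)


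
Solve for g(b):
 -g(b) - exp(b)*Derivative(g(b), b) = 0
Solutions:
 g(b) = C1*exp(exp(-b))


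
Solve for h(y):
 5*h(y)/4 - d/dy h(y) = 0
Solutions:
 h(y) = C1*exp(5*y/4)


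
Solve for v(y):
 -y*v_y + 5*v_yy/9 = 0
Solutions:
 v(y) = C1 + C2*erfi(3*sqrt(10)*y/10)


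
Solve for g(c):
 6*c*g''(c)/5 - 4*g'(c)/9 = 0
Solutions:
 g(c) = C1 + C2*c^(37/27)


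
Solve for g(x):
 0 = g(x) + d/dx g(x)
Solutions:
 g(x) = C1*exp(-x)


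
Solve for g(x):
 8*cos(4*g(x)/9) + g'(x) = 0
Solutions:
 8*x - 9*log(sin(4*g(x)/9) - 1)/8 + 9*log(sin(4*g(x)/9) + 1)/8 = C1


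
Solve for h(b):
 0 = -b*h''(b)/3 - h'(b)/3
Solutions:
 h(b) = C1 + C2*log(b)


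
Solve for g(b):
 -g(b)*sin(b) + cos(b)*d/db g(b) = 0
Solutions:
 g(b) = C1/cos(b)


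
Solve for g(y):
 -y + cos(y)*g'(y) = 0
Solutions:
 g(y) = C1 + Integral(y/cos(y), y)


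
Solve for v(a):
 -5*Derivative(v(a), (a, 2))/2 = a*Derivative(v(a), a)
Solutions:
 v(a) = C1 + C2*erf(sqrt(5)*a/5)


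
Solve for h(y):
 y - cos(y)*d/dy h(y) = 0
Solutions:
 h(y) = C1 + Integral(y/cos(y), y)


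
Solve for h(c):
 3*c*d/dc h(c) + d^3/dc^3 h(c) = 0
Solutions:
 h(c) = C1 + Integral(C2*airyai(-3^(1/3)*c) + C3*airybi(-3^(1/3)*c), c)


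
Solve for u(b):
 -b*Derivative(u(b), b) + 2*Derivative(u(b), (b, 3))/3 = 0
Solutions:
 u(b) = C1 + Integral(C2*airyai(2^(2/3)*3^(1/3)*b/2) + C3*airybi(2^(2/3)*3^(1/3)*b/2), b)


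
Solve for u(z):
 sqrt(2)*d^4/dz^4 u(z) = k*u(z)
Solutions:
 u(z) = C1*exp(-2^(7/8)*k^(1/4)*z/2) + C2*exp(2^(7/8)*k^(1/4)*z/2) + C3*exp(-2^(7/8)*I*k^(1/4)*z/2) + C4*exp(2^(7/8)*I*k^(1/4)*z/2)


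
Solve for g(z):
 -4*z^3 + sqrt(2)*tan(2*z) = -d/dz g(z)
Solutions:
 g(z) = C1 + z^4 + sqrt(2)*log(cos(2*z))/2


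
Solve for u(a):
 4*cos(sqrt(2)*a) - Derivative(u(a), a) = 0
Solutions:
 u(a) = C1 + 2*sqrt(2)*sin(sqrt(2)*a)


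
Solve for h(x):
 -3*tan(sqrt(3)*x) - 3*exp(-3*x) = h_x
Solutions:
 h(x) = C1 - sqrt(3)*log(tan(sqrt(3)*x)^2 + 1)/2 + exp(-3*x)


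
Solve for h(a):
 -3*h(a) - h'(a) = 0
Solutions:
 h(a) = C1*exp(-3*a)


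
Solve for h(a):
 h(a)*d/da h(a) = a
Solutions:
 h(a) = -sqrt(C1 + a^2)
 h(a) = sqrt(C1 + a^2)


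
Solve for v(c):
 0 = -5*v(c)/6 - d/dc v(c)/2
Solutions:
 v(c) = C1*exp(-5*c/3)


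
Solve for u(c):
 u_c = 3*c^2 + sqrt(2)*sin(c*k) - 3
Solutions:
 u(c) = C1 + c^3 - 3*c - sqrt(2)*cos(c*k)/k


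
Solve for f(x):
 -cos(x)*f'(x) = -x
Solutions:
 f(x) = C1 + Integral(x/cos(x), x)


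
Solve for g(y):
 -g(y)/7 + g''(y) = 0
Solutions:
 g(y) = C1*exp(-sqrt(7)*y/7) + C2*exp(sqrt(7)*y/7)


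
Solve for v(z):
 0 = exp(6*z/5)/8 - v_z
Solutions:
 v(z) = C1 + 5*exp(6*z/5)/48


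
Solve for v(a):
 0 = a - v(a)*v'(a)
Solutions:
 v(a) = -sqrt(C1 + a^2)
 v(a) = sqrt(C1 + a^2)


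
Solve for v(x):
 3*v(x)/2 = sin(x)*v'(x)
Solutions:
 v(x) = C1*(cos(x) - 1)^(3/4)/(cos(x) + 1)^(3/4)


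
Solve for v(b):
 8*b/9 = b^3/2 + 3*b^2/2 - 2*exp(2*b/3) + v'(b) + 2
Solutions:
 v(b) = C1 - b^4/8 - b^3/2 + 4*b^2/9 - 2*b + 3*exp(2*b/3)


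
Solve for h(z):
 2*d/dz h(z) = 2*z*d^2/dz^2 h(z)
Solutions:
 h(z) = C1 + C2*z^2


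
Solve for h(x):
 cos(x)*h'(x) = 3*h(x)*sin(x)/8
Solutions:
 h(x) = C1/cos(x)^(3/8)


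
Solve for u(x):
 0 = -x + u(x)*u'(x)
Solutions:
 u(x) = -sqrt(C1 + x^2)
 u(x) = sqrt(C1 + x^2)


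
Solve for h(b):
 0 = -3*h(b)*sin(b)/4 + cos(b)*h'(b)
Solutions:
 h(b) = C1/cos(b)^(3/4)


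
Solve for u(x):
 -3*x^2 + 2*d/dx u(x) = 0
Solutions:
 u(x) = C1 + x^3/2


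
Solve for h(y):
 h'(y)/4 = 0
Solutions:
 h(y) = C1


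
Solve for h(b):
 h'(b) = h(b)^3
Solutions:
 h(b) = -sqrt(2)*sqrt(-1/(C1 + b))/2
 h(b) = sqrt(2)*sqrt(-1/(C1 + b))/2


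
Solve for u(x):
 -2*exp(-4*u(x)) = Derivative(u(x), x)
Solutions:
 u(x) = log(-I*(C1 - 8*x)^(1/4))
 u(x) = log(I*(C1 - 8*x)^(1/4))
 u(x) = log(-(C1 - 8*x)^(1/4))
 u(x) = log(C1 - 8*x)/4


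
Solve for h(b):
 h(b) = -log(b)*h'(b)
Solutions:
 h(b) = C1*exp(-li(b))


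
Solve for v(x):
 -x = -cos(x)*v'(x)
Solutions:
 v(x) = C1 + Integral(x/cos(x), x)


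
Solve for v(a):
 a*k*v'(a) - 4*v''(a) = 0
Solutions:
 v(a) = Piecewise((-sqrt(2)*sqrt(pi)*C1*erf(sqrt(2)*a*sqrt(-k)/4)/sqrt(-k) - C2, (k > 0) | (k < 0)), (-C1*a - C2, True))


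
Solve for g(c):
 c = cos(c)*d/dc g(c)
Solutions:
 g(c) = C1 + Integral(c/cos(c), c)


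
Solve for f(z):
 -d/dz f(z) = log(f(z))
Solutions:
 li(f(z)) = C1 - z


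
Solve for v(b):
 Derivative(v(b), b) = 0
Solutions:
 v(b) = C1


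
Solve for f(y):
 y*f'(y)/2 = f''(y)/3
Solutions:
 f(y) = C1 + C2*erfi(sqrt(3)*y/2)


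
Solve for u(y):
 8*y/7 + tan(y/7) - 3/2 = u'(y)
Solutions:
 u(y) = C1 + 4*y^2/7 - 3*y/2 - 7*log(cos(y/7))


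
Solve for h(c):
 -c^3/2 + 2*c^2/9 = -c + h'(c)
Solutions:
 h(c) = C1 - c^4/8 + 2*c^3/27 + c^2/2


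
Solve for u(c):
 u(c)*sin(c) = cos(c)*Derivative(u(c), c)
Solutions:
 u(c) = C1/cos(c)


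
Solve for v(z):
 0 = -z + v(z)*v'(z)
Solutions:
 v(z) = -sqrt(C1 + z^2)
 v(z) = sqrt(C1 + z^2)


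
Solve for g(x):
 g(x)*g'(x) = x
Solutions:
 g(x) = -sqrt(C1 + x^2)
 g(x) = sqrt(C1 + x^2)


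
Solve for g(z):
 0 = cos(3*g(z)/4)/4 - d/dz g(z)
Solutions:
 -z/4 - 2*log(sin(3*g(z)/4) - 1)/3 + 2*log(sin(3*g(z)/4) + 1)/3 = C1


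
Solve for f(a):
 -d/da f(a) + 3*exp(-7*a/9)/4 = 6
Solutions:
 f(a) = C1 - 6*a - 27*exp(-7*a/9)/28


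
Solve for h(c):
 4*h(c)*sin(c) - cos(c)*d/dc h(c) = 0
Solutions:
 h(c) = C1/cos(c)^4


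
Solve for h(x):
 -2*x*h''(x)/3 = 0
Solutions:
 h(x) = C1 + C2*x


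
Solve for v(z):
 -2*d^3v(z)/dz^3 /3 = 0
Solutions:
 v(z) = C1 + C2*z + C3*z^2


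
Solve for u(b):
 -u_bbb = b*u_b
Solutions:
 u(b) = C1 + Integral(C2*airyai(-b) + C3*airybi(-b), b)


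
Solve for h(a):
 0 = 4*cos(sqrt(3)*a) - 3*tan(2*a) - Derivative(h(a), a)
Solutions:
 h(a) = C1 + 3*log(cos(2*a))/2 + 4*sqrt(3)*sin(sqrt(3)*a)/3


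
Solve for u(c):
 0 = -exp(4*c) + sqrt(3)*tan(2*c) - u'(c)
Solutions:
 u(c) = C1 - exp(4*c)/4 - sqrt(3)*log(cos(2*c))/2


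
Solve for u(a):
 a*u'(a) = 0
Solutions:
 u(a) = C1


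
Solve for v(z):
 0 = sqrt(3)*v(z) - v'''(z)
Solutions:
 v(z) = C3*exp(3^(1/6)*z) + (C1*sin(3^(2/3)*z/2) + C2*cos(3^(2/3)*z/2))*exp(-3^(1/6)*z/2)


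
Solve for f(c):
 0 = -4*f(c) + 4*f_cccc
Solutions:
 f(c) = C1*exp(-c) + C2*exp(c) + C3*sin(c) + C4*cos(c)


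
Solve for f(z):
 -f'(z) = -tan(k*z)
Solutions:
 f(z) = C1 + Piecewise((-log(cos(k*z))/k, Ne(k, 0)), (0, True))


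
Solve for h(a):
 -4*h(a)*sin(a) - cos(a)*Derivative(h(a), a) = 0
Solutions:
 h(a) = C1*cos(a)^4


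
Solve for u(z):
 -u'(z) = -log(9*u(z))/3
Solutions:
 -3*Integral(1/(log(_y) + 2*log(3)), (_y, u(z))) = C1 - z


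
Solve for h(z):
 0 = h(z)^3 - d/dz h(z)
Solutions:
 h(z) = -sqrt(2)*sqrt(-1/(C1 + z))/2
 h(z) = sqrt(2)*sqrt(-1/(C1 + z))/2


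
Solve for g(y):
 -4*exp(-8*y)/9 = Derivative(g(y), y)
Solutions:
 g(y) = C1 + exp(-8*y)/18


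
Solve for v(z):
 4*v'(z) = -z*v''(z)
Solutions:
 v(z) = C1 + C2/z^3


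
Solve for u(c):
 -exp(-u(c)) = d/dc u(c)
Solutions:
 u(c) = log(C1 - c)


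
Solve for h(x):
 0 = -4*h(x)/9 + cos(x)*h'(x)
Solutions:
 h(x) = C1*(sin(x) + 1)^(2/9)/(sin(x) - 1)^(2/9)


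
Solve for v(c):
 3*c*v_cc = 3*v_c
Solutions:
 v(c) = C1 + C2*c^2


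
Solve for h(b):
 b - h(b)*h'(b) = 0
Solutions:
 h(b) = -sqrt(C1 + b^2)
 h(b) = sqrt(C1 + b^2)


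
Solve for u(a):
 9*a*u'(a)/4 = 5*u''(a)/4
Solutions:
 u(a) = C1 + C2*erfi(3*sqrt(10)*a/10)


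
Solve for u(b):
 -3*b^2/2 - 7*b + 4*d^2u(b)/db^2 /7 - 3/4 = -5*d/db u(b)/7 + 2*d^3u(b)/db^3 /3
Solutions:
 u(b) = C1 + C2*exp(b*(6 - sqrt(246))/14) + C3*exp(b*(6 + sqrt(246))/14) + 7*b^3/10 + 161*b^2/50 - 91*b/500


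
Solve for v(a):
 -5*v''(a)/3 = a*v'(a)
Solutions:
 v(a) = C1 + C2*erf(sqrt(30)*a/10)


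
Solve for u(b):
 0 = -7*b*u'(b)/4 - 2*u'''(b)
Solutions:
 u(b) = C1 + Integral(C2*airyai(-7^(1/3)*b/2) + C3*airybi(-7^(1/3)*b/2), b)


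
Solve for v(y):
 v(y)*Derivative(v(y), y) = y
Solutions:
 v(y) = -sqrt(C1 + y^2)
 v(y) = sqrt(C1 + y^2)


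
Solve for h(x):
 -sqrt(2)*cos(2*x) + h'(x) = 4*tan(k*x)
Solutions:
 h(x) = C1 + 4*Piecewise((-log(cos(k*x))/k, Ne(k, 0)), (0, True)) + sqrt(2)*sin(2*x)/2


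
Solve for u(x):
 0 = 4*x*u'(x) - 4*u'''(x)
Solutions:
 u(x) = C1 + Integral(C2*airyai(x) + C3*airybi(x), x)


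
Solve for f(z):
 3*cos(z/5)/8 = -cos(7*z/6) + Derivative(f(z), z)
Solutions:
 f(z) = C1 + 15*sin(z/5)/8 + 6*sin(7*z/6)/7


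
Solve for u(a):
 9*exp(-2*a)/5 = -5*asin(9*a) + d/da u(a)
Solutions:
 u(a) = C1 + 5*a*asin(9*a) + 5*sqrt(1 - 81*a^2)/9 - 9*exp(-2*a)/10


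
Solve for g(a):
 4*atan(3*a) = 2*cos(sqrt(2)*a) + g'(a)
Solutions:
 g(a) = C1 + 4*a*atan(3*a) - 2*log(9*a^2 + 1)/3 - sqrt(2)*sin(sqrt(2)*a)


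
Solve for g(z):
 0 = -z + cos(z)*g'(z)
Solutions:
 g(z) = C1 + Integral(z/cos(z), z)


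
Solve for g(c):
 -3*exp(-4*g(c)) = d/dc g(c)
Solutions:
 g(c) = log(-I*(C1 - 12*c)^(1/4))
 g(c) = log(I*(C1 - 12*c)^(1/4))
 g(c) = log(-(C1 - 12*c)^(1/4))
 g(c) = log(C1 - 12*c)/4


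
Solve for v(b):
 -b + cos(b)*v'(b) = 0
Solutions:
 v(b) = C1 + Integral(b/cos(b), b)


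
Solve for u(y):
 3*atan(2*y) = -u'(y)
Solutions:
 u(y) = C1 - 3*y*atan(2*y) + 3*log(4*y^2 + 1)/4


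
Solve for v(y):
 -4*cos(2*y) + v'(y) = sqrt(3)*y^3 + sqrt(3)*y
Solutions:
 v(y) = C1 + sqrt(3)*y^4/4 + sqrt(3)*y^2/2 + 2*sin(2*y)


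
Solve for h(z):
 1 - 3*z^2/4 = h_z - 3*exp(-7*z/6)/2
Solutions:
 h(z) = C1 - z^3/4 + z - 9*exp(-7*z/6)/7


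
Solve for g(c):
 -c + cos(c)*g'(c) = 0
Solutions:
 g(c) = C1 + Integral(c/cos(c), c)


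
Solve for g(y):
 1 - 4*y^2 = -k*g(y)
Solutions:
 g(y) = (4*y^2 - 1)/k


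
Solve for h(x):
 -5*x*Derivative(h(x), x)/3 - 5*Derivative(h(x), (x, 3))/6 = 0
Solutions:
 h(x) = C1 + Integral(C2*airyai(-2^(1/3)*x) + C3*airybi(-2^(1/3)*x), x)


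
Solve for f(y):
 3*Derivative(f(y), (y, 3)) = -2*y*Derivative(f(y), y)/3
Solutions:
 f(y) = C1 + Integral(C2*airyai(-6^(1/3)*y/3) + C3*airybi(-6^(1/3)*y/3), y)


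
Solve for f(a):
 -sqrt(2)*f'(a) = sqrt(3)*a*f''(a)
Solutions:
 f(a) = C1 + C2*a^(1 - sqrt(6)/3)


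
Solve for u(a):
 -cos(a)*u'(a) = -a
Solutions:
 u(a) = C1 + Integral(a/cos(a), a)


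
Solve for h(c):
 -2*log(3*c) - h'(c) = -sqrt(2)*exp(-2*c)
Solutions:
 h(c) = C1 - 2*c*log(c) + 2*c*(1 - log(3)) - sqrt(2)*exp(-2*c)/2


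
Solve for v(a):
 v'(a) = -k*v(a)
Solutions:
 v(a) = C1*exp(-a*k)


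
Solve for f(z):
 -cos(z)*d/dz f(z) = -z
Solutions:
 f(z) = C1 + Integral(z/cos(z), z)


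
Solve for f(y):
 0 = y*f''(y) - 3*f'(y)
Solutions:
 f(y) = C1 + C2*y^4


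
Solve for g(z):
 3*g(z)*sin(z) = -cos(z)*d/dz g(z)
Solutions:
 g(z) = C1*cos(z)^3


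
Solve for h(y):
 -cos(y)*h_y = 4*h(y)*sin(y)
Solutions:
 h(y) = C1*cos(y)^4


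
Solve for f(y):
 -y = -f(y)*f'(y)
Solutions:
 f(y) = -sqrt(C1 + y^2)
 f(y) = sqrt(C1 + y^2)


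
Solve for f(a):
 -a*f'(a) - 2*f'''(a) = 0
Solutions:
 f(a) = C1 + Integral(C2*airyai(-2^(2/3)*a/2) + C3*airybi(-2^(2/3)*a/2), a)


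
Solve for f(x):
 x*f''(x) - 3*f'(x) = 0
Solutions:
 f(x) = C1 + C2*x^4


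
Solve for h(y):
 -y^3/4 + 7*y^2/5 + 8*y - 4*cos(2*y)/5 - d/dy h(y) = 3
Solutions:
 h(y) = C1 - y^4/16 + 7*y^3/15 + 4*y^2 - 3*y - 2*sin(2*y)/5


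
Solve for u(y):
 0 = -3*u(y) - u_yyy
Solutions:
 u(y) = C3*exp(-3^(1/3)*y) + (C1*sin(3^(5/6)*y/2) + C2*cos(3^(5/6)*y/2))*exp(3^(1/3)*y/2)


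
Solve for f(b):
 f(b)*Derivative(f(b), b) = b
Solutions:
 f(b) = -sqrt(C1 + b^2)
 f(b) = sqrt(C1 + b^2)


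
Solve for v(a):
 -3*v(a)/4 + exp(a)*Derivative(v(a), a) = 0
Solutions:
 v(a) = C1*exp(-3*exp(-a)/4)


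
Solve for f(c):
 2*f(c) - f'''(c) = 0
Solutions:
 f(c) = C3*exp(2^(1/3)*c) + (C1*sin(2^(1/3)*sqrt(3)*c/2) + C2*cos(2^(1/3)*sqrt(3)*c/2))*exp(-2^(1/3)*c/2)


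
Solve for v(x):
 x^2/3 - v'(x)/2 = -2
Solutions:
 v(x) = C1 + 2*x^3/9 + 4*x


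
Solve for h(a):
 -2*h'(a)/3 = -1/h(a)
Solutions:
 h(a) = -sqrt(C1 + 3*a)
 h(a) = sqrt(C1 + 3*a)


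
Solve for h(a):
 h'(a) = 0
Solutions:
 h(a) = C1


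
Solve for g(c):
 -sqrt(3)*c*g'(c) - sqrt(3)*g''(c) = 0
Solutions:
 g(c) = C1 + C2*erf(sqrt(2)*c/2)


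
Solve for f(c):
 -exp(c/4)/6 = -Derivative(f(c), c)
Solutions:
 f(c) = C1 + 2*exp(c/4)/3


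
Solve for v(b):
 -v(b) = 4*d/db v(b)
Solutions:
 v(b) = C1*exp(-b/4)


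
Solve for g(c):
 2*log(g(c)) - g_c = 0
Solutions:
 li(g(c)) = C1 + 2*c


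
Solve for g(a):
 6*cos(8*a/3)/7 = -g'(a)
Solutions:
 g(a) = C1 - 9*sin(8*a/3)/28


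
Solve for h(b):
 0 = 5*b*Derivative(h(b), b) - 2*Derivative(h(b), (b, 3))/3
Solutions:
 h(b) = C1 + Integral(C2*airyai(15^(1/3)*2^(2/3)*b/2) + C3*airybi(15^(1/3)*2^(2/3)*b/2), b)


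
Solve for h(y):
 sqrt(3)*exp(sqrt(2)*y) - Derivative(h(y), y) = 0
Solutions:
 h(y) = C1 + sqrt(6)*exp(sqrt(2)*y)/2


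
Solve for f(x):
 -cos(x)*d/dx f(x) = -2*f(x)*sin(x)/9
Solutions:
 f(x) = C1/cos(x)^(2/9)


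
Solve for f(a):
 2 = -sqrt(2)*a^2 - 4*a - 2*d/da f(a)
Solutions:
 f(a) = C1 - sqrt(2)*a^3/6 - a^2 - a


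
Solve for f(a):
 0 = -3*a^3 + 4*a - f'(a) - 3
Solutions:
 f(a) = C1 - 3*a^4/4 + 2*a^2 - 3*a


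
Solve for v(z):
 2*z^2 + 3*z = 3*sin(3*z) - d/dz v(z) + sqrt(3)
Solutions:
 v(z) = C1 - 2*z^3/3 - 3*z^2/2 + sqrt(3)*z - cos(3*z)


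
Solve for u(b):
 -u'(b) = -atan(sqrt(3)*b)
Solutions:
 u(b) = C1 + b*atan(sqrt(3)*b) - sqrt(3)*log(3*b^2 + 1)/6


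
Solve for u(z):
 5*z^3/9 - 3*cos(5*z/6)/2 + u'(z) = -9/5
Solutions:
 u(z) = C1 - 5*z^4/36 - 9*z/5 + 9*sin(5*z/6)/5


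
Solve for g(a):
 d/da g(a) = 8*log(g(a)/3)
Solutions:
 Integral(1/(-log(_y) + log(3)), (_y, g(a)))/8 = C1 - a


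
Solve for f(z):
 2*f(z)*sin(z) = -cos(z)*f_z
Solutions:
 f(z) = C1*cos(z)^2


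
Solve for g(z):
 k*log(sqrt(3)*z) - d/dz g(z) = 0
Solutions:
 g(z) = C1 + k*z*log(z) - k*z + k*z*log(3)/2


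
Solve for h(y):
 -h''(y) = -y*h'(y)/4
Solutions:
 h(y) = C1 + C2*erfi(sqrt(2)*y/4)


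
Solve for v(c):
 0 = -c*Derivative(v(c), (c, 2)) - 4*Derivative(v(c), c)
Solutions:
 v(c) = C1 + C2/c^3


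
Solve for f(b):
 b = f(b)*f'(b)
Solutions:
 f(b) = -sqrt(C1 + b^2)
 f(b) = sqrt(C1 + b^2)


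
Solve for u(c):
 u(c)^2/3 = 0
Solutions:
 u(c) = 0


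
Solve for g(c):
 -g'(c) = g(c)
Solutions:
 g(c) = C1*exp(-c)


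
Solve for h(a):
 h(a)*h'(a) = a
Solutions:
 h(a) = -sqrt(C1 + a^2)
 h(a) = sqrt(C1 + a^2)


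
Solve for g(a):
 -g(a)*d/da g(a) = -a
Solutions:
 g(a) = -sqrt(C1 + a^2)
 g(a) = sqrt(C1 + a^2)


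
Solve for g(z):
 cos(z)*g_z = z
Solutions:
 g(z) = C1 + Integral(z/cos(z), z)


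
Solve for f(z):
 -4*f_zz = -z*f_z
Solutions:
 f(z) = C1 + C2*erfi(sqrt(2)*z/4)


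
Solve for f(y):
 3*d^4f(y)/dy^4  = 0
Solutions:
 f(y) = C1 + C2*y + C3*y^2 + C4*y^3


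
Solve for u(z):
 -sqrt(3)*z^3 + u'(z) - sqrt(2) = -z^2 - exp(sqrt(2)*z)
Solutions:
 u(z) = C1 + sqrt(3)*z^4/4 - z^3/3 + sqrt(2)*z - sqrt(2)*exp(sqrt(2)*z)/2


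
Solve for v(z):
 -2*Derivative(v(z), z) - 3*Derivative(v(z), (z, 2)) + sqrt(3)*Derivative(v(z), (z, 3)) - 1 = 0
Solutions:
 v(z) = C1 + C2*exp(sqrt(3)*z*(3 - sqrt(9 + 8*sqrt(3)))/6) + C3*exp(sqrt(3)*z*(3 + sqrt(9 + 8*sqrt(3)))/6) - z/2


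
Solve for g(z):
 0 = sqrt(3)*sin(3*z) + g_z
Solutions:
 g(z) = C1 + sqrt(3)*cos(3*z)/3


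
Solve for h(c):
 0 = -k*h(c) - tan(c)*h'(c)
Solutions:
 h(c) = C1*exp(-k*log(sin(c)))


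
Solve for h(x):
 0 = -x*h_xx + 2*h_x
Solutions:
 h(x) = C1 + C2*x^3


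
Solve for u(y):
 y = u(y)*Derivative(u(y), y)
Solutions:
 u(y) = -sqrt(C1 + y^2)
 u(y) = sqrt(C1 + y^2)


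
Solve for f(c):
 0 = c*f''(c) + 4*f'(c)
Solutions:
 f(c) = C1 + C2/c^3


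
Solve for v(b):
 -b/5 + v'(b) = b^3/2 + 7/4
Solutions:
 v(b) = C1 + b^4/8 + b^2/10 + 7*b/4


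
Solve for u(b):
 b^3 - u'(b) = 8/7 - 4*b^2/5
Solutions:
 u(b) = C1 + b^4/4 + 4*b^3/15 - 8*b/7


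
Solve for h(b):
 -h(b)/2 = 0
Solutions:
 h(b) = 0


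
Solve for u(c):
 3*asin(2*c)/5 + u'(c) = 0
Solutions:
 u(c) = C1 - 3*c*asin(2*c)/5 - 3*sqrt(1 - 4*c^2)/10


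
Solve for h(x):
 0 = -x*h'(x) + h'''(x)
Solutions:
 h(x) = C1 + Integral(C2*airyai(x) + C3*airybi(x), x)


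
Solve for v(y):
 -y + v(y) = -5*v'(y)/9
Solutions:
 v(y) = C1*exp(-9*y/5) + y - 5/9


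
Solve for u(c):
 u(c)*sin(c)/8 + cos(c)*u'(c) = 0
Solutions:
 u(c) = C1*cos(c)^(1/8)


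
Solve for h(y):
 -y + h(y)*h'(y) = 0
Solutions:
 h(y) = -sqrt(C1 + y^2)
 h(y) = sqrt(C1 + y^2)


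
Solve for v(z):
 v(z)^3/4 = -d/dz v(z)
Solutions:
 v(z) = -sqrt(2)*sqrt(-1/(C1 - z))
 v(z) = sqrt(2)*sqrt(-1/(C1 - z))


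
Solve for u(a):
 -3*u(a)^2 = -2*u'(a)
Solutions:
 u(a) = -2/(C1 + 3*a)


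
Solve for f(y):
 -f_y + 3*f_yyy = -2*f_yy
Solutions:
 f(y) = C1 + C2*exp(-y) + C3*exp(y/3)


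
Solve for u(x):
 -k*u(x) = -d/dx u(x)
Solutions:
 u(x) = C1*exp(k*x)


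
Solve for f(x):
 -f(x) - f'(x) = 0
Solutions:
 f(x) = C1*exp(-x)


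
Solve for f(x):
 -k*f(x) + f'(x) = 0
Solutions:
 f(x) = C1*exp(k*x)


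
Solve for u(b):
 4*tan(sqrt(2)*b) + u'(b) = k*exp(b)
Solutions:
 u(b) = C1 + k*exp(b) + 2*sqrt(2)*log(cos(sqrt(2)*b))


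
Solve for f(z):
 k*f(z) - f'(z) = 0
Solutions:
 f(z) = C1*exp(k*z)


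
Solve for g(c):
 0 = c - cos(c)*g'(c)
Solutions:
 g(c) = C1 + Integral(c/cos(c), c)


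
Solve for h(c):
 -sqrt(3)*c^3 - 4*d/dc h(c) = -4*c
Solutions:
 h(c) = C1 - sqrt(3)*c^4/16 + c^2/2


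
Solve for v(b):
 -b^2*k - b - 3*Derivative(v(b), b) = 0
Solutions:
 v(b) = C1 - b^3*k/9 - b^2/6


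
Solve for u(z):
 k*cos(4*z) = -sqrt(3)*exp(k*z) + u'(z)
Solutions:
 u(z) = C1 + k*sin(4*z)/4 + sqrt(3)*exp(k*z)/k


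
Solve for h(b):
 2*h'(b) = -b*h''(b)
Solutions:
 h(b) = C1 + C2/b


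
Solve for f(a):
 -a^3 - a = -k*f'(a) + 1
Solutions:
 f(a) = C1 + a^4/(4*k) + a^2/(2*k) + a/k


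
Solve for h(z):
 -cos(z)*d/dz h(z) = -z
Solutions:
 h(z) = C1 + Integral(z/cos(z), z)


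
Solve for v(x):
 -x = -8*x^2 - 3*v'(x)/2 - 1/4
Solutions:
 v(x) = C1 - 16*x^3/9 + x^2/3 - x/6


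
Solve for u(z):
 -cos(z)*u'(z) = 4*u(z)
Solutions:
 u(z) = C1*(sin(z)^2 - 2*sin(z) + 1)/(sin(z)^2 + 2*sin(z) + 1)


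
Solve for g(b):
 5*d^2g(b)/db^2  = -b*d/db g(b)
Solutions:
 g(b) = C1 + C2*erf(sqrt(10)*b/10)


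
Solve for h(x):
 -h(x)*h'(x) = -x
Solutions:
 h(x) = -sqrt(C1 + x^2)
 h(x) = sqrt(C1 + x^2)


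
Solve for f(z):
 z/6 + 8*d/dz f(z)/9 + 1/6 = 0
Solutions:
 f(z) = C1 - 3*z^2/32 - 3*z/16


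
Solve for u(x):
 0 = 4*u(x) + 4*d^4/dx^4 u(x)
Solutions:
 u(x) = (C1*sin(sqrt(2)*x/2) + C2*cos(sqrt(2)*x/2))*exp(-sqrt(2)*x/2) + (C3*sin(sqrt(2)*x/2) + C4*cos(sqrt(2)*x/2))*exp(sqrt(2)*x/2)


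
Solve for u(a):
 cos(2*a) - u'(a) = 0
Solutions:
 u(a) = C1 + sin(2*a)/2


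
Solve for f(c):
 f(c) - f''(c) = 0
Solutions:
 f(c) = C1*exp(-c) + C2*exp(c)


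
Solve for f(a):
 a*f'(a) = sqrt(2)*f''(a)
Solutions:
 f(a) = C1 + C2*erfi(2^(1/4)*a/2)


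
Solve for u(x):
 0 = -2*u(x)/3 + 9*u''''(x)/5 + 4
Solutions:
 u(x) = C1*exp(-30^(1/4)*x/3) + C2*exp(30^(1/4)*x/3) + C3*sin(30^(1/4)*x/3) + C4*cos(30^(1/4)*x/3) + 6


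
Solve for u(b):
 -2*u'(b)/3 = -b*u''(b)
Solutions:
 u(b) = C1 + C2*b^(5/3)


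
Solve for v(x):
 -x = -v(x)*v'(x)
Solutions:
 v(x) = -sqrt(C1 + x^2)
 v(x) = sqrt(C1 + x^2)


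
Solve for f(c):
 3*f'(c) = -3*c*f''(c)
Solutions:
 f(c) = C1 + C2*log(c)


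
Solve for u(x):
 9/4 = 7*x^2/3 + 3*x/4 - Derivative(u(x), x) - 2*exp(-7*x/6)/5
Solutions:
 u(x) = C1 + 7*x^3/9 + 3*x^2/8 - 9*x/4 + 12*exp(-7*x/6)/35


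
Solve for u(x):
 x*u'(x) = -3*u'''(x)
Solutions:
 u(x) = C1 + Integral(C2*airyai(-3^(2/3)*x/3) + C3*airybi(-3^(2/3)*x/3), x)


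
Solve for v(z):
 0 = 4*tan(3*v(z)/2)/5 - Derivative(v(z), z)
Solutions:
 v(z) = -2*asin(C1*exp(6*z/5))/3 + 2*pi/3
 v(z) = 2*asin(C1*exp(6*z/5))/3


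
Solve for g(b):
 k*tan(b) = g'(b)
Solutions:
 g(b) = C1 - k*log(cos(b))


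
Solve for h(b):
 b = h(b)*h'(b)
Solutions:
 h(b) = -sqrt(C1 + b^2)
 h(b) = sqrt(C1 + b^2)


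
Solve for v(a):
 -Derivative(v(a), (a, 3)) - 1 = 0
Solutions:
 v(a) = C1 + C2*a + C3*a^2 - a^3/6


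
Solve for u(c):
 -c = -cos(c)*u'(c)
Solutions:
 u(c) = C1 + Integral(c/cos(c), c)


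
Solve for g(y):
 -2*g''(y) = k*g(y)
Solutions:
 g(y) = C1*exp(-sqrt(2)*y*sqrt(-k)/2) + C2*exp(sqrt(2)*y*sqrt(-k)/2)


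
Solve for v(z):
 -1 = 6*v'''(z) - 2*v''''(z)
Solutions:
 v(z) = C1 + C2*z + C3*z^2 + C4*exp(3*z) - z^3/36


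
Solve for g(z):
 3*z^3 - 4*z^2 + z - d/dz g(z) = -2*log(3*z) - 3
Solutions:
 g(z) = C1 + 3*z^4/4 - 4*z^3/3 + z^2/2 + 2*z*log(z) + z + z*log(9)


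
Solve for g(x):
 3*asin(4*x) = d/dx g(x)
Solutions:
 g(x) = C1 + 3*x*asin(4*x) + 3*sqrt(1 - 16*x^2)/4


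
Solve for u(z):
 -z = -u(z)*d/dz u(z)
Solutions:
 u(z) = -sqrt(C1 + z^2)
 u(z) = sqrt(C1 + z^2)


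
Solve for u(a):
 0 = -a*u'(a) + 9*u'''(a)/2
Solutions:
 u(a) = C1 + Integral(C2*airyai(6^(1/3)*a/3) + C3*airybi(6^(1/3)*a/3), a)


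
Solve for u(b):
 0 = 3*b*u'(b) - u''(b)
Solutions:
 u(b) = C1 + C2*erfi(sqrt(6)*b/2)


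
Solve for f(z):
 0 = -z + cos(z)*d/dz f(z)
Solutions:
 f(z) = C1 + Integral(z/cos(z), z)


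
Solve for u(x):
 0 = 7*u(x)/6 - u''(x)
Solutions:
 u(x) = C1*exp(-sqrt(42)*x/6) + C2*exp(sqrt(42)*x/6)


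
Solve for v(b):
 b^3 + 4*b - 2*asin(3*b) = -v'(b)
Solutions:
 v(b) = C1 - b^4/4 - 2*b^2 + 2*b*asin(3*b) + 2*sqrt(1 - 9*b^2)/3


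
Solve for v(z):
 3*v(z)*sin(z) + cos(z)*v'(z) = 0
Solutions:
 v(z) = C1*cos(z)^3


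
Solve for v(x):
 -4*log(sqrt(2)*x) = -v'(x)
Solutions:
 v(x) = C1 + 4*x*log(x) - 4*x + x*log(4)


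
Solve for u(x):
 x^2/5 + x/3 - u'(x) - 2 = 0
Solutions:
 u(x) = C1 + x^3/15 + x^2/6 - 2*x


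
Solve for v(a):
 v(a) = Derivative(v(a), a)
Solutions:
 v(a) = C1*exp(a)


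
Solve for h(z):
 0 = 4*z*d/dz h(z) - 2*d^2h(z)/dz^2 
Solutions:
 h(z) = C1 + C2*erfi(z)


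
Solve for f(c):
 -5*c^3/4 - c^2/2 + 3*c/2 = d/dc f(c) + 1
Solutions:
 f(c) = C1 - 5*c^4/16 - c^3/6 + 3*c^2/4 - c


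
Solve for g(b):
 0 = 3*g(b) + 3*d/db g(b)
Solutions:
 g(b) = C1*exp(-b)


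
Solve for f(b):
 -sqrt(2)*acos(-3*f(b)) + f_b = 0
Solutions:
 Integral(1/acos(-3*_y), (_y, f(b))) = C1 + sqrt(2)*b


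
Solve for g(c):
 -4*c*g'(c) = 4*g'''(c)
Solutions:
 g(c) = C1 + Integral(C2*airyai(-c) + C3*airybi(-c), c)


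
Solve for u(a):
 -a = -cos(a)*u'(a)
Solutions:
 u(a) = C1 + Integral(a/cos(a), a)


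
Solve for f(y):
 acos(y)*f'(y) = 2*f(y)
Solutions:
 f(y) = C1*exp(2*Integral(1/acos(y), y))


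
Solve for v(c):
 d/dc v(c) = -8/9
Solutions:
 v(c) = C1 - 8*c/9


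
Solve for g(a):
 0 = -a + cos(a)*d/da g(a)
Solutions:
 g(a) = C1 + Integral(a/cos(a), a)


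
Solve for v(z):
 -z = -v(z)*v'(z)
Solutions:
 v(z) = -sqrt(C1 + z^2)
 v(z) = sqrt(C1 + z^2)


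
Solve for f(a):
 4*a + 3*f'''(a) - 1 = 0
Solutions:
 f(a) = C1 + C2*a + C3*a^2 - a^4/18 + a^3/18


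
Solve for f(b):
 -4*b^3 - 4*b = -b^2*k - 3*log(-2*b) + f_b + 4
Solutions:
 f(b) = C1 - b^4 + b^3*k/3 - 2*b^2 + 3*b*log(-b) + b*(-7 + 3*log(2))


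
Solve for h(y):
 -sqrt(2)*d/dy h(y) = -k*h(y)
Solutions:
 h(y) = C1*exp(sqrt(2)*k*y/2)


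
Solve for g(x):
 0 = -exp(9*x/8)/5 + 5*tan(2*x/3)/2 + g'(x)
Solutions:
 g(x) = C1 + 8*exp(9*x/8)/45 + 15*log(cos(2*x/3))/4


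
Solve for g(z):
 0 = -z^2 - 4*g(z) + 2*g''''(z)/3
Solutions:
 g(z) = C1*exp(-6^(1/4)*z) + C2*exp(6^(1/4)*z) + C3*sin(6^(1/4)*z) + C4*cos(6^(1/4)*z) - z^2/4


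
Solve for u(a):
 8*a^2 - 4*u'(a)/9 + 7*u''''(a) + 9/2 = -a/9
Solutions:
 u(a) = C1 + C4*exp(147^(1/3)*2^(2/3)*a/21) + 6*a^3 + a^2/8 + 81*a/8 + (C2*sin(14^(2/3)*3^(5/6)*a/42) + C3*cos(14^(2/3)*3^(5/6)*a/42))*exp(-147^(1/3)*2^(2/3)*a/42)


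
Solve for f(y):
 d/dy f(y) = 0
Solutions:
 f(y) = C1


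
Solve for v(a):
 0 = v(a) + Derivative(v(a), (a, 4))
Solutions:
 v(a) = (C1*sin(sqrt(2)*a/2) + C2*cos(sqrt(2)*a/2))*exp(-sqrt(2)*a/2) + (C3*sin(sqrt(2)*a/2) + C4*cos(sqrt(2)*a/2))*exp(sqrt(2)*a/2)


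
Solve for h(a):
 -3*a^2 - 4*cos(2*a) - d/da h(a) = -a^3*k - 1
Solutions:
 h(a) = C1 + a^4*k/4 - a^3 + a - 2*sin(2*a)


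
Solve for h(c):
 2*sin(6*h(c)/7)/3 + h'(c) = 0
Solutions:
 2*c/3 + 7*log(cos(6*h(c)/7) - 1)/12 - 7*log(cos(6*h(c)/7) + 1)/12 = C1


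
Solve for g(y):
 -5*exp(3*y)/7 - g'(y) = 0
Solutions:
 g(y) = C1 - 5*exp(3*y)/21


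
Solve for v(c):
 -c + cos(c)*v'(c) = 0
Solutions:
 v(c) = C1 + Integral(c/cos(c), c)


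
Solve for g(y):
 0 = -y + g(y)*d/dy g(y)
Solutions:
 g(y) = -sqrt(C1 + y^2)
 g(y) = sqrt(C1 + y^2)


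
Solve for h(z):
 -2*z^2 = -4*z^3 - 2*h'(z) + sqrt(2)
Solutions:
 h(z) = C1 - z^4/2 + z^3/3 + sqrt(2)*z/2


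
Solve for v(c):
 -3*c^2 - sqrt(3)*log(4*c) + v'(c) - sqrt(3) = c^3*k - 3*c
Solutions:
 v(c) = C1 + c^4*k/4 + c^3 - 3*c^2/2 + sqrt(3)*c*log(c) + 2*sqrt(3)*c*log(2)


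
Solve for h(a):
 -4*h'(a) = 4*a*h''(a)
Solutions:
 h(a) = C1 + C2*log(a)


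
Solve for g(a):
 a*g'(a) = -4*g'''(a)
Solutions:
 g(a) = C1 + Integral(C2*airyai(-2^(1/3)*a/2) + C3*airybi(-2^(1/3)*a/2), a)


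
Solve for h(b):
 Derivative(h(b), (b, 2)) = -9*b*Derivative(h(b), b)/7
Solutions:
 h(b) = C1 + C2*erf(3*sqrt(14)*b/14)


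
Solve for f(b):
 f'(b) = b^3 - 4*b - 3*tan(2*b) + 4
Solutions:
 f(b) = C1 + b^4/4 - 2*b^2 + 4*b + 3*log(cos(2*b))/2


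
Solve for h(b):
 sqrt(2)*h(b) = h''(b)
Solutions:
 h(b) = C1*exp(-2^(1/4)*b) + C2*exp(2^(1/4)*b)


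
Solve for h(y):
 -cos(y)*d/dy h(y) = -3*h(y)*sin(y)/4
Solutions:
 h(y) = C1/cos(y)^(3/4)


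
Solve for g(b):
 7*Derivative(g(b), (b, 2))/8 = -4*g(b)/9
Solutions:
 g(b) = C1*sin(4*sqrt(14)*b/21) + C2*cos(4*sqrt(14)*b/21)


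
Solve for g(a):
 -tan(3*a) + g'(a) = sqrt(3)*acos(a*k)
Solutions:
 g(a) = C1 + sqrt(3)*Piecewise((a*acos(a*k) - sqrt(-a^2*k^2 + 1)/k, Ne(k, 0)), (pi*a/2, True)) - log(cos(3*a))/3


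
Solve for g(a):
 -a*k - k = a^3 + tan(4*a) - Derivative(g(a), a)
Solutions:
 g(a) = C1 + a^4/4 + a^2*k/2 + a*k - log(cos(4*a))/4


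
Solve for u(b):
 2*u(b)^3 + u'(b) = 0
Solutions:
 u(b) = -sqrt(2)*sqrt(-1/(C1 - 2*b))/2
 u(b) = sqrt(2)*sqrt(-1/(C1 - 2*b))/2


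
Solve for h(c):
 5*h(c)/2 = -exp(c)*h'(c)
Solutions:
 h(c) = C1*exp(5*exp(-c)/2)


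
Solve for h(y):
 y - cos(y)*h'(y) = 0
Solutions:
 h(y) = C1 + Integral(y/cos(y), y)


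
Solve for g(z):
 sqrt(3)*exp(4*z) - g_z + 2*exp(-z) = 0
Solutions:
 g(z) = C1 + sqrt(3)*exp(4*z)/4 - 2*exp(-z)


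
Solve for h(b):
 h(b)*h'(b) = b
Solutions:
 h(b) = -sqrt(C1 + b^2)
 h(b) = sqrt(C1 + b^2)


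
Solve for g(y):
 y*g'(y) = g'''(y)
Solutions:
 g(y) = C1 + Integral(C2*airyai(y) + C3*airybi(y), y)


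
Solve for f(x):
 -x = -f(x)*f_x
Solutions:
 f(x) = -sqrt(C1 + x^2)
 f(x) = sqrt(C1 + x^2)


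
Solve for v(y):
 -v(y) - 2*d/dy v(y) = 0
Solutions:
 v(y) = C1*exp(-y/2)


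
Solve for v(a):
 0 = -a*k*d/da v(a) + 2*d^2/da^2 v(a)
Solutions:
 v(a) = Piecewise((-sqrt(pi)*C1*erf(a*sqrt(-k)/2)/sqrt(-k) - C2, (k > 0) | (k < 0)), (-C1*a - C2, True))


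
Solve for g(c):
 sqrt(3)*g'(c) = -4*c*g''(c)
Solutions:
 g(c) = C1 + C2*c^(1 - sqrt(3)/4)


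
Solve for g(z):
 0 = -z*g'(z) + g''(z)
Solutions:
 g(z) = C1 + C2*erfi(sqrt(2)*z/2)


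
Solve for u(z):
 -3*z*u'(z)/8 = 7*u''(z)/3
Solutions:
 u(z) = C1 + C2*erf(3*sqrt(7)*z/28)


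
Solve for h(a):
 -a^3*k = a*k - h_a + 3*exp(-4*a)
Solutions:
 h(a) = C1 + a^4*k/4 + a^2*k/2 - 3*exp(-4*a)/4


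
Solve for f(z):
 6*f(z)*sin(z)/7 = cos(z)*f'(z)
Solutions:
 f(z) = C1/cos(z)^(6/7)


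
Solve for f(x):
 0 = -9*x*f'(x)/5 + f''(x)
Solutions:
 f(x) = C1 + C2*erfi(3*sqrt(10)*x/10)


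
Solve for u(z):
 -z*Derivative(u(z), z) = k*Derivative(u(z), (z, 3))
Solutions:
 u(z) = C1 + Integral(C2*airyai(z*(-1/k)^(1/3)) + C3*airybi(z*(-1/k)^(1/3)), z)


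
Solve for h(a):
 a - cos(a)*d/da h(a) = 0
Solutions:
 h(a) = C1 + Integral(a/cos(a), a)


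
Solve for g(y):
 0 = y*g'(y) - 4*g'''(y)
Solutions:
 g(y) = C1 + Integral(C2*airyai(2^(1/3)*y/2) + C3*airybi(2^(1/3)*y/2), y)


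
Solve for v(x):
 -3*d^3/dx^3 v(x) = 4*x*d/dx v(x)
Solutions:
 v(x) = C1 + Integral(C2*airyai(-6^(2/3)*x/3) + C3*airybi(-6^(2/3)*x/3), x)


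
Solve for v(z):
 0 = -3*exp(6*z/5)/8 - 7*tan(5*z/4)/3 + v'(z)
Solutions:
 v(z) = C1 + 5*exp(6*z/5)/16 - 28*log(cos(5*z/4))/15


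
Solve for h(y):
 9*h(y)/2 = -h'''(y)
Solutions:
 h(y) = C3*exp(-6^(2/3)*y/2) + (C1*sin(3*2^(2/3)*3^(1/6)*y/4) + C2*cos(3*2^(2/3)*3^(1/6)*y/4))*exp(6^(2/3)*y/4)


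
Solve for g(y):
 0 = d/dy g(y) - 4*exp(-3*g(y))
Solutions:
 g(y) = log(C1 + 12*y)/3
 g(y) = log((-3^(1/3) - 3^(5/6)*I)*(C1 + 4*y)^(1/3)/2)
 g(y) = log((-3^(1/3) + 3^(5/6)*I)*(C1 + 4*y)^(1/3)/2)


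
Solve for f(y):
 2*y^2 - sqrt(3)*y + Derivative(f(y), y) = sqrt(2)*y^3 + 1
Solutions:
 f(y) = C1 + sqrt(2)*y^4/4 - 2*y^3/3 + sqrt(3)*y^2/2 + y


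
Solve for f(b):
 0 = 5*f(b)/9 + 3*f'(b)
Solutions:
 f(b) = C1*exp(-5*b/27)


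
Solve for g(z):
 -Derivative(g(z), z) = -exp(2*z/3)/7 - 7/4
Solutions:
 g(z) = C1 + 7*z/4 + 3*exp(2*z/3)/14


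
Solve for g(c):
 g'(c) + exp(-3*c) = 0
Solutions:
 g(c) = C1 + exp(-3*c)/3


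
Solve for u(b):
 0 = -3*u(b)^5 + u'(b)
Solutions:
 u(b) = -(-1/(C1 + 12*b))^(1/4)
 u(b) = (-1/(C1 + 12*b))^(1/4)
 u(b) = -I*(-1/(C1 + 12*b))^(1/4)
 u(b) = I*(-1/(C1 + 12*b))^(1/4)


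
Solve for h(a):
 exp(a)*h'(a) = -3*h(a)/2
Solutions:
 h(a) = C1*exp(3*exp(-a)/2)


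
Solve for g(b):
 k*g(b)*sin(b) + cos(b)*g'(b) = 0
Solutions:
 g(b) = C1*exp(k*log(cos(b)))


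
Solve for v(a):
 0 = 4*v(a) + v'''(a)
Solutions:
 v(a) = C3*exp(-2^(2/3)*a) + (C1*sin(2^(2/3)*sqrt(3)*a/2) + C2*cos(2^(2/3)*sqrt(3)*a/2))*exp(2^(2/3)*a/2)


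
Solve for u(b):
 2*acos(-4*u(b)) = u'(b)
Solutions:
 Integral(1/acos(-4*_y), (_y, u(b))) = C1 + 2*b


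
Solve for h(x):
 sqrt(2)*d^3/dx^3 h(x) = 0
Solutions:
 h(x) = C1 + C2*x + C3*x^2


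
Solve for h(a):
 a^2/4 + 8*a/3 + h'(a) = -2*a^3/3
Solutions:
 h(a) = C1 - a^4/6 - a^3/12 - 4*a^2/3


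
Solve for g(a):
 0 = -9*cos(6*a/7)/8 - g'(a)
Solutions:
 g(a) = C1 - 21*sin(6*a/7)/16


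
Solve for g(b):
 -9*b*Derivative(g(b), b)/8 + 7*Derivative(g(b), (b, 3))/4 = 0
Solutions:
 g(b) = C1 + Integral(C2*airyai(42^(2/3)*b/14) + C3*airybi(42^(2/3)*b/14), b)


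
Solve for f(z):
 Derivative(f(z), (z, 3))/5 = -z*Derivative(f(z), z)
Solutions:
 f(z) = C1 + Integral(C2*airyai(-5^(1/3)*z) + C3*airybi(-5^(1/3)*z), z)


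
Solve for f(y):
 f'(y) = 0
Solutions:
 f(y) = C1


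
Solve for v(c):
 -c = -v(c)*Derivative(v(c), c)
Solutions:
 v(c) = -sqrt(C1 + c^2)
 v(c) = sqrt(C1 + c^2)


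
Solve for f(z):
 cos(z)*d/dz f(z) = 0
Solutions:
 f(z) = C1


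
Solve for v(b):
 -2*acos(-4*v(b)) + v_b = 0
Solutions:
 Integral(1/acos(-4*_y), (_y, v(b))) = C1 + 2*b


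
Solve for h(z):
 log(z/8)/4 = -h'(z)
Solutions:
 h(z) = C1 - z*log(z)/4 + z/4 + 3*z*log(2)/4


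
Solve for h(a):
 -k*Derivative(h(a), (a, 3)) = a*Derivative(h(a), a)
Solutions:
 h(a) = C1 + Integral(C2*airyai(a*(-1/k)^(1/3)) + C3*airybi(a*(-1/k)^(1/3)), a)


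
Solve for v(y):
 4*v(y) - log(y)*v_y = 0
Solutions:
 v(y) = C1*exp(4*li(y))


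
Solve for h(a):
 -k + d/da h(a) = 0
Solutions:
 h(a) = C1 + a*k


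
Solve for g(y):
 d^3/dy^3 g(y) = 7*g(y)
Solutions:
 g(y) = C3*exp(7^(1/3)*y) + (C1*sin(sqrt(3)*7^(1/3)*y/2) + C2*cos(sqrt(3)*7^(1/3)*y/2))*exp(-7^(1/3)*y/2)


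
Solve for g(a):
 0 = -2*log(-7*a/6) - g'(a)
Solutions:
 g(a) = C1 - 2*a*log(-a) + 2*a*(-log(7) + 1 + log(6))


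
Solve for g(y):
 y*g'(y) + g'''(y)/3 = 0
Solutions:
 g(y) = C1 + Integral(C2*airyai(-3^(1/3)*y) + C3*airybi(-3^(1/3)*y), y)


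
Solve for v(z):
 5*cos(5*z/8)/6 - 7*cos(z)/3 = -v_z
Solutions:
 v(z) = C1 - 4*sin(5*z/8)/3 + 7*sin(z)/3


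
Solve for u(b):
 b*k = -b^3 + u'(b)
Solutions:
 u(b) = C1 + b^4/4 + b^2*k/2


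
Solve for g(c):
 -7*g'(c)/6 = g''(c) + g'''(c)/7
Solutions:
 g(c) = C1 + C2*exp(7*c*(-3 + sqrt(3))/6) + C3*exp(-7*c*(sqrt(3) + 3)/6)
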